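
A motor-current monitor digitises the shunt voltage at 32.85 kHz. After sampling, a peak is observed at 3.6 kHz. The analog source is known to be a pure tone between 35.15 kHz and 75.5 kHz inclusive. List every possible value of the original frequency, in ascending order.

Frequencies that alias to 3.6 kHz are k·fs ± 3.6 kHz for integer k ≥ 0.
k=0: 3.6 kHz.
k=1: 29.25 kHz, 36.45 kHz.
k=2: 62.1 kHz, 69.3 kHz.
k=3: 94.95 kHz, 102.15 kHz.
Within [35.15 kHz, 75.5 kHz]: 36.45 kHz, 62.1 kHz, 69.3 kHz.

36.45 kHz, 62.1 kHz, 69.3 kHz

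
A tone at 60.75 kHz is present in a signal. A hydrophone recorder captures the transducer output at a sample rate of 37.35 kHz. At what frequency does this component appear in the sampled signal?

13.95 kHz

60.75 kHz mod fs = 23.4 kHz.
23.4 kHz > fs/2 = 18.675 kHz, folds to fs − 23.4 kHz = 13.95 kHz.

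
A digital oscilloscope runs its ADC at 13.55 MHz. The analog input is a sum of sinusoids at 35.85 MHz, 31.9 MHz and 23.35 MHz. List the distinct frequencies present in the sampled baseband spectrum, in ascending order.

3.75 MHz, 4.8 MHz

fs/2 = 6.775 MHz.
35.85 MHz mod fs = 8.75 MHz.
8.75 MHz > fs/2 = 6.775 MHz, folds to fs − 8.75 MHz = 4.8 MHz.
31.9 MHz mod fs = 4.8 MHz.
4.8 MHz ≤ fs/2 = 6.775 MHz, appears at 4.8 MHz.
23.35 MHz mod fs = 9.8 MHz.
9.8 MHz > fs/2 = 6.775 MHz, folds to fs − 9.8 MHz = 3.75 MHz.
Distinct values: {3.75 MHz, 4.8 MHz}.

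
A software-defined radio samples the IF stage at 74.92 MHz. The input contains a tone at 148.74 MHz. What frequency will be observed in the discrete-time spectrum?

148.74 MHz mod fs = 73.82 MHz.
73.82 MHz > fs/2 = 37.46 MHz, folds to fs − 73.82 MHz = 1.1 MHz.

1.1 MHz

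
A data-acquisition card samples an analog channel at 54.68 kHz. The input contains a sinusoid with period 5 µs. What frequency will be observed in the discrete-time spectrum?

18.72 kHz

T = 5 µs → f = 1/T = 200 kHz.
200 kHz mod fs = 35.96 kHz.
35.96 kHz > fs/2 = 27.34 kHz, folds to fs − 35.96 kHz = 18.72 kHz.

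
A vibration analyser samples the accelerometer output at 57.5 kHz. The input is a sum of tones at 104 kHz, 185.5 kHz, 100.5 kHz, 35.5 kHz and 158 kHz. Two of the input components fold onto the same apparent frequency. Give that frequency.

fs/2 = 28.75 kHz.
104 kHz mod fs = 46.5 kHz.
46.5 kHz > fs/2 = 28.75 kHz, folds to fs − 46.5 kHz = 11 kHz.
185.5 kHz mod fs = 13 kHz.
13 kHz ≤ fs/2 = 28.75 kHz, appears at 13 kHz.
100.5 kHz mod fs = 43 kHz.
43 kHz > fs/2 = 28.75 kHz, folds to fs − 43 kHz = 14.5 kHz.
35.5 kHz > fs/2 = 28.75 kHz, folds to fs − 35.5 kHz = 22 kHz.
158 kHz mod fs = 43 kHz.
43 kHz > fs/2 = 28.75 kHz, folds to fs − 43 kHz = 14.5 kHz.
100.5 kHz and 158 kHz both map to 14.5 kHz.

14.5 kHz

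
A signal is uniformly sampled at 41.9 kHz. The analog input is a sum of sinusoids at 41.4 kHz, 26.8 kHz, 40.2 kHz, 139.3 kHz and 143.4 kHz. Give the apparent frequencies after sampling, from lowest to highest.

fs/2 = 20.95 kHz.
41.4 kHz > fs/2 = 20.95 kHz, folds to fs − 41.4 kHz = 0.5 kHz.
26.8 kHz > fs/2 = 20.95 kHz, folds to fs − 26.8 kHz = 15.1 kHz.
40.2 kHz > fs/2 = 20.95 kHz, folds to fs − 40.2 kHz = 1.7 kHz.
139.3 kHz mod fs = 13.6 kHz.
13.6 kHz ≤ fs/2 = 20.95 kHz, appears at 13.6 kHz.
143.4 kHz mod fs = 17.7 kHz.
17.7 kHz ≤ fs/2 = 20.95 kHz, appears at 17.7 kHz.
Distinct values: {0.5 kHz, 1.7 kHz, 13.6 kHz, 15.1 kHz, 17.7 kHz}.

0.5 kHz, 1.7 kHz, 13.6 kHz, 15.1 kHz, 17.7 kHz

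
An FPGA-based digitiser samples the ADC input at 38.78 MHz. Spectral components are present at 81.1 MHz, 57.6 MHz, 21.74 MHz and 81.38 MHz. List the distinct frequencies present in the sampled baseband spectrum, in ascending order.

fs/2 = 19.39 MHz.
81.1 MHz mod fs = 3.54 MHz.
3.54 MHz ≤ fs/2 = 19.39 MHz, appears at 3.54 MHz.
57.6 MHz mod fs = 18.82 MHz.
18.82 MHz ≤ fs/2 = 19.39 MHz, appears at 18.82 MHz.
21.74 MHz > fs/2 = 19.39 MHz, folds to fs − 21.74 MHz = 17.04 MHz.
81.38 MHz mod fs = 3.82 MHz.
3.82 MHz ≤ fs/2 = 19.39 MHz, appears at 3.82 MHz.
Distinct values: {3.54 MHz, 3.82 MHz, 17.04 MHz, 18.82 MHz}.

3.54 MHz, 3.82 MHz, 17.04 MHz, 18.82 MHz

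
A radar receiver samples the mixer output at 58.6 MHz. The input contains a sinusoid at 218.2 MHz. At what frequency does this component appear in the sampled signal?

218.2 MHz mod fs = 42.4 MHz.
42.4 MHz > fs/2 = 29.3 MHz, folds to fs − 42.4 MHz = 16.2 MHz.

16.2 MHz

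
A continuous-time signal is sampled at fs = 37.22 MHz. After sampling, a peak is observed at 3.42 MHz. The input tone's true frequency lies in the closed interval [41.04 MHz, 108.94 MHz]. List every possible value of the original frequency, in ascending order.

71.02 MHz, 77.86 MHz, 108.24 MHz

Frequencies that alias to 3.42 MHz are k·fs ± 3.42 MHz for integer k ≥ 0.
k=0: 3.42 MHz.
k=1: 33.8 MHz, 40.64 MHz.
k=2: 71.02 MHz, 77.86 MHz.
k=3: 108.24 MHz, 115.08 MHz.
k=4: 145.46 MHz, 152.3 MHz.
Within [41.04 MHz, 108.94 MHz]: 71.02 MHz, 77.86 MHz, 108.24 MHz.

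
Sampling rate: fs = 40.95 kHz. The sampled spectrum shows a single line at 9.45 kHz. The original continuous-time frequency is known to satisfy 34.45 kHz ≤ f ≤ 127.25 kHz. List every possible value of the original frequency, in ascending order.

Frequencies that alias to 9.45 kHz are k·fs ± 9.45 kHz for integer k ≥ 0.
k=0: 9.45 kHz.
k=1: 31.5 kHz, 50.4 kHz.
k=2: 72.45 kHz, 91.35 kHz.
k=3: 113.4 kHz, 132.3 kHz.
k=4: 154.35 kHz, 173.25 kHz.
Within [34.45 kHz, 127.25 kHz]: 50.4 kHz, 72.45 kHz, 91.35 kHz, 113.4 kHz.

50.4 kHz, 72.45 kHz, 91.35 kHz, 113.4 kHz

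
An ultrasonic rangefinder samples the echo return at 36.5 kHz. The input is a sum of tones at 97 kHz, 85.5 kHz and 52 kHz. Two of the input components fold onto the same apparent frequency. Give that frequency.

fs/2 = 18.25 kHz.
97 kHz mod fs = 24 kHz.
24 kHz > fs/2 = 18.25 kHz, folds to fs − 24 kHz = 12.5 kHz.
85.5 kHz mod fs = 12.5 kHz.
12.5 kHz ≤ fs/2 = 18.25 kHz, appears at 12.5 kHz.
52 kHz mod fs = 15.5 kHz.
15.5 kHz ≤ fs/2 = 18.25 kHz, appears at 15.5 kHz.
85.5 kHz and 97 kHz both map to 12.5 kHz.

12.5 kHz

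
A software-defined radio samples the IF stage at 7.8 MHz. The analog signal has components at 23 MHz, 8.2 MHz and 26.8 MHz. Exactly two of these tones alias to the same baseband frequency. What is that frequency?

fs/2 = 3.9 MHz.
23 MHz mod fs = 7.4 MHz.
7.4 MHz > fs/2 = 3.9 MHz, folds to fs − 7.4 MHz = 0.4 MHz.
8.2 MHz mod fs = 0.4 MHz.
0.4 MHz ≤ fs/2 = 3.9 MHz, appears at 0.4 MHz.
26.8 MHz mod fs = 3.4 MHz.
3.4 MHz ≤ fs/2 = 3.9 MHz, appears at 3.4 MHz.
8.2 MHz and 23 MHz both map to 0.4 MHz.

0.4 MHz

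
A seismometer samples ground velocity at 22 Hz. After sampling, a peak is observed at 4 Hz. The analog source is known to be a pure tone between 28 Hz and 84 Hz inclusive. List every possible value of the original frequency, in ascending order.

40 Hz, 48 Hz, 62 Hz, 70 Hz, 84 Hz

Frequencies that alias to 4 Hz are k·fs ± 4 Hz for integer k ≥ 0.
k=0: 4 Hz.
k=1: 18 Hz, 26 Hz.
k=2: 40 Hz, 48 Hz.
k=3: 62 Hz, 70 Hz.
k=4: 84 Hz, 92 Hz.
k=5: 106 Hz, 114 Hz.
Within [28 Hz, 84 Hz]: 40 Hz, 48 Hz, 62 Hz, 70 Hz, 84 Hz.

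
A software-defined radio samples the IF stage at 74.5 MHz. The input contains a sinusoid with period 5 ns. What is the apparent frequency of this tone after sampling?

23.5 MHz

T = 5 ns → f = 1/T = 200 MHz.
200 MHz mod fs = 51 MHz.
51 MHz > fs/2 = 37.25 MHz, folds to fs − 51 MHz = 23.5 MHz.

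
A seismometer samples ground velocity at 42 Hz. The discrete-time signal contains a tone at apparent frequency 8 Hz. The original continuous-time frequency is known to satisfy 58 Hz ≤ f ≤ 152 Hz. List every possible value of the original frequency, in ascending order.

Frequencies that alias to 8 Hz are k·fs ± 8 Hz for integer k ≥ 0.
k=0: 8 Hz.
k=1: 34 Hz, 50 Hz.
k=2: 76 Hz, 92 Hz.
k=3: 118 Hz, 134 Hz.
k=4: 160 Hz, 176 Hz.
Within [58 Hz, 152 Hz]: 76 Hz, 92 Hz, 118 Hz, 134 Hz.

76 Hz, 92 Hz, 118 Hz, 134 Hz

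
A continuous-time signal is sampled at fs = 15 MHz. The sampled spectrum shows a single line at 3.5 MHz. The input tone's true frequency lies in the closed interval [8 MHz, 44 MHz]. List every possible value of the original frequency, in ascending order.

11.5 MHz, 18.5 MHz, 26.5 MHz, 33.5 MHz, 41.5 MHz

Frequencies that alias to 3.5 MHz are k·fs ± 3.5 MHz for integer k ≥ 0.
k=0: 3.5 MHz.
k=1: 11.5 MHz, 18.5 MHz.
k=2: 26.5 MHz, 33.5 MHz.
k=3: 41.5 MHz, 48.5 MHz.
k=4: 56.5 MHz, 63.5 MHz.
Within [8 MHz, 44 MHz]: 11.5 MHz, 18.5 MHz, 26.5 MHz, 33.5 MHz, 41.5 MHz.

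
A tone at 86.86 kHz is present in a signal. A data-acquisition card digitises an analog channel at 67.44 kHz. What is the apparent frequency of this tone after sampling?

86.86 kHz mod fs = 19.42 kHz.
19.42 kHz ≤ fs/2 = 33.72 kHz, appears at 19.42 kHz.

19.42 kHz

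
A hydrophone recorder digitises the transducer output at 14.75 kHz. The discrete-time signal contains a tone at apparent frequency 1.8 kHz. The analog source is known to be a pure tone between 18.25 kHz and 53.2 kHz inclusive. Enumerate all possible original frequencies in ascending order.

Frequencies that alias to 1.8 kHz are k·fs ± 1.8 kHz for integer k ≥ 0.
k=0: 1.8 kHz.
k=1: 12.95 kHz, 16.55 kHz.
k=2: 27.7 kHz, 31.3 kHz.
k=3: 42.45 kHz, 46.05 kHz.
k=4: 57.2 kHz, 60.8 kHz.
Within [18.25 kHz, 53.2 kHz]: 27.7 kHz, 31.3 kHz, 42.45 kHz, 46.05 kHz.

27.7 kHz, 31.3 kHz, 42.45 kHz, 46.05 kHz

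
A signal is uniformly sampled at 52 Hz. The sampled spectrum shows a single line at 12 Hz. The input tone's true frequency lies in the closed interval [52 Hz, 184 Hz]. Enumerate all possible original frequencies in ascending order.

Frequencies that alias to 12 Hz are k·fs ± 12 Hz for integer k ≥ 0.
k=0: 12 Hz.
k=1: 40 Hz, 64 Hz.
k=2: 92 Hz, 116 Hz.
k=3: 144 Hz, 168 Hz.
k=4: 196 Hz, 220 Hz.
Within [52 Hz, 184 Hz]: 64 Hz, 92 Hz, 116 Hz, 144 Hz, 168 Hz.

64 Hz, 92 Hz, 116 Hz, 144 Hz, 168 Hz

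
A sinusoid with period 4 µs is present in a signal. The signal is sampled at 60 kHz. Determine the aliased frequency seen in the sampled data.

10 kHz

T = 4 µs → f = 1/T = 250 kHz.
250 kHz mod fs = 10 kHz.
10 kHz ≤ fs/2 = 30 kHz, appears at 10 kHz.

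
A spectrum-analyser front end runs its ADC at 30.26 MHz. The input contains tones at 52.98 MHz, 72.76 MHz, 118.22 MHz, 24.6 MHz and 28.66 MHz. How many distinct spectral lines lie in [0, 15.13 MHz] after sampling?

5

fs/2 = 15.13 MHz.
52.98 MHz mod fs = 22.72 MHz.
22.72 MHz > fs/2 = 15.13 MHz, folds to fs − 22.72 MHz = 7.54 MHz.
72.76 MHz mod fs = 12.24 MHz.
12.24 MHz ≤ fs/2 = 15.13 MHz, appears at 12.24 MHz.
118.22 MHz mod fs = 27.44 MHz.
27.44 MHz > fs/2 = 15.13 MHz, folds to fs − 27.44 MHz = 2.82 MHz.
24.6 MHz > fs/2 = 15.13 MHz, folds to fs − 24.6 MHz = 5.66 MHz.
28.66 MHz > fs/2 = 15.13 MHz, folds to fs − 28.66 MHz = 1.6 MHz.
Distinct values: {1.6 MHz, 2.82 MHz, 5.66 MHz, 7.54 MHz, 12.24 MHz} → 5.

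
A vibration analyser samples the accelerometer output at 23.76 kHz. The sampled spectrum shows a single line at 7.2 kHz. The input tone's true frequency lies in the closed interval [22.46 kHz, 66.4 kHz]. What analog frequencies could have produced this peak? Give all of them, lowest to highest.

Frequencies that alias to 7.2 kHz are k·fs ± 7.2 kHz for integer k ≥ 0.
k=0: 7.2 kHz.
k=1: 16.56 kHz, 30.96 kHz.
k=2: 40.32 kHz, 54.72 kHz.
k=3: 64.08 kHz, 78.48 kHz.
k=4: 87.84 kHz, 102.24 kHz.
Within [22.46 kHz, 66.4 kHz]: 30.96 kHz, 40.32 kHz, 54.72 kHz, 64.08 kHz.

30.96 kHz, 40.32 kHz, 54.72 kHz, 64.08 kHz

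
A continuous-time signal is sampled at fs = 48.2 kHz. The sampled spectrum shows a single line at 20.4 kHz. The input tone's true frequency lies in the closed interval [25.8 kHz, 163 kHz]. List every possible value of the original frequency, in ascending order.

Frequencies that alias to 20.4 kHz are k·fs ± 20.4 kHz for integer k ≥ 0.
k=0: 20.4 kHz.
k=1: 27.8 kHz, 68.6 kHz.
k=2: 76 kHz, 116.8 kHz.
k=3: 124.2 kHz, 165 kHz.
k=4: 172.4 kHz, 213.2 kHz.
Within [25.8 kHz, 163 kHz]: 27.8 kHz, 68.6 kHz, 76 kHz, 116.8 kHz, 124.2 kHz.

27.8 kHz, 68.6 kHz, 76 kHz, 116.8 kHz, 124.2 kHz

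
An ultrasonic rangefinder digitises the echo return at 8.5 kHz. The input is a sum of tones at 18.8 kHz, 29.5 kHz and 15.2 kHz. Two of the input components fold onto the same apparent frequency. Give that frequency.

fs/2 = 4.25 kHz.
18.8 kHz mod fs = 1.8 kHz.
1.8 kHz ≤ fs/2 = 4.25 kHz, appears at 1.8 kHz.
29.5 kHz mod fs = 4 kHz.
4 kHz ≤ fs/2 = 4.25 kHz, appears at 4 kHz.
15.2 kHz mod fs = 6.7 kHz.
6.7 kHz > fs/2 = 4.25 kHz, folds to fs − 6.7 kHz = 1.8 kHz.
15.2 kHz and 18.8 kHz both map to 1.8 kHz.

1.8 kHz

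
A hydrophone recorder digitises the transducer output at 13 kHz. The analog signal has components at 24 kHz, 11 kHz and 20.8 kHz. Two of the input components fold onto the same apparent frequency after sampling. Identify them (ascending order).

fs/2 = 6.5 kHz.
24 kHz mod fs = 11 kHz.
11 kHz > fs/2 = 6.5 kHz, folds to fs − 11 kHz = 2 kHz.
11 kHz > fs/2 = 6.5 kHz, folds to fs − 11 kHz = 2 kHz.
20.8 kHz mod fs = 7.8 kHz.
7.8 kHz > fs/2 = 6.5 kHz, folds to fs − 7.8 kHz = 5.2 kHz.
11 kHz and 24 kHz both map to 2 kHz.

11 kHz, 24 kHz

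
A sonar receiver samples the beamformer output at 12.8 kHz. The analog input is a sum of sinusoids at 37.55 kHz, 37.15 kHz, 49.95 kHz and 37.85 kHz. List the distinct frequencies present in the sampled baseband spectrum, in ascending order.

0.55 kHz, 0.85 kHz, 1.25 kHz

fs/2 = 6.4 kHz.
37.55 kHz mod fs = 11.95 kHz.
11.95 kHz > fs/2 = 6.4 kHz, folds to fs − 11.95 kHz = 0.85 kHz.
37.15 kHz mod fs = 11.55 kHz.
11.55 kHz > fs/2 = 6.4 kHz, folds to fs − 11.55 kHz = 1.25 kHz.
49.95 kHz mod fs = 11.55 kHz.
11.55 kHz > fs/2 = 6.4 kHz, folds to fs − 11.55 kHz = 1.25 kHz.
37.85 kHz mod fs = 12.25 kHz.
12.25 kHz > fs/2 = 6.4 kHz, folds to fs − 12.25 kHz = 0.55 kHz.
Distinct values: {0.55 kHz, 0.85 kHz, 1.25 kHz}.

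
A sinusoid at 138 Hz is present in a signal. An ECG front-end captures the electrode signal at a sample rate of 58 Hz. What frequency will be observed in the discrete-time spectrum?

138 Hz mod fs = 22 Hz.
22 Hz ≤ fs/2 = 29 Hz, appears at 22 Hz.

22 Hz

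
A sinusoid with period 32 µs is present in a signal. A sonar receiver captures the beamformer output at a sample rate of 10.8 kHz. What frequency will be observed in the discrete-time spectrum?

T = 32 µs → f = 1/T = 31.25 kHz.
31.25 kHz mod fs = 9.65 kHz.
9.65 kHz > fs/2 = 5.4 kHz, folds to fs − 9.65 kHz = 1.15 kHz.

1.15 kHz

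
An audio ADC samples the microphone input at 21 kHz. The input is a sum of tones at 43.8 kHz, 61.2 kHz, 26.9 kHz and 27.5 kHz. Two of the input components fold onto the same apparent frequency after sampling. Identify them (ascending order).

fs/2 = 10.5 kHz.
43.8 kHz mod fs = 1.8 kHz.
1.8 kHz ≤ fs/2 = 10.5 kHz, appears at 1.8 kHz.
61.2 kHz mod fs = 19.2 kHz.
19.2 kHz > fs/2 = 10.5 kHz, folds to fs − 19.2 kHz = 1.8 kHz.
26.9 kHz mod fs = 5.9 kHz.
5.9 kHz ≤ fs/2 = 10.5 kHz, appears at 5.9 kHz.
27.5 kHz mod fs = 6.5 kHz.
6.5 kHz ≤ fs/2 = 10.5 kHz, appears at 6.5 kHz.
43.8 kHz and 61.2 kHz both map to 1.8 kHz.

43.8 kHz, 61.2 kHz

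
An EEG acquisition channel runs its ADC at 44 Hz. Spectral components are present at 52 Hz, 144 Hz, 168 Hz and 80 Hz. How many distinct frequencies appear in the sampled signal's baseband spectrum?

fs/2 = 22 Hz.
52 Hz mod fs = 8 Hz.
8 Hz ≤ fs/2 = 22 Hz, appears at 8 Hz.
144 Hz mod fs = 12 Hz.
12 Hz ≤ fs/2 = 22 Hz, appears at 12 Hz.
168 Hz mod fs = 36 Hz.
36 Hz > fs/2 = 22 Hz, folds to fs − 36 Hz = 8 Hz.
80 Hz mod fs = 36 Hz.
36 Hz > fs/2 = 22 Hz, folds to fs − 36 Hz = 8 Hz.
Distinct values: {8 Hz, 12 Hz} → 2.

2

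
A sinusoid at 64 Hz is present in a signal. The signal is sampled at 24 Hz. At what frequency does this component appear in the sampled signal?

64 Hz mod fs = 16 Hz.
16 Hz > fs/2 = 12 Hz, folds to fs − 16 Hz = 8 Hz.

8 Hz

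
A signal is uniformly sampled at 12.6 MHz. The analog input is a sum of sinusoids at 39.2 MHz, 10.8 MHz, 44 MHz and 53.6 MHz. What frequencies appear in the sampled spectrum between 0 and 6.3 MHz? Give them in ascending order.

fs/2 = 6.3 MHz.
39.2 MHz mod fs = 1.4 MHz.
1.4 MHz ≤ fs/2 = 6.3 MHz, appears at 1.4 MHz.
10.8 MHz > fs/2 = 6.3 MHz, folds to fs − 10.8 MHz = 1.8 MHz.
44 MHz mod fs = 6.2 MHz.
6.2 MHz ≤ fs/2 = 6.3 MHz, appears at 6.2 MHz.
53.6 MHz mod fs = 3.2 MHz.
3.2 MHz ≤ fs/2 = 6.3 MHz, appears at 3.2 MHz.
Distinct values: {1.4 MHz, 1.8 MHz, 3.2 MHz, 6.2 MHz}.

1.4 MHz, 1.8 MHz, 3.2 MHz, 6.2 MHz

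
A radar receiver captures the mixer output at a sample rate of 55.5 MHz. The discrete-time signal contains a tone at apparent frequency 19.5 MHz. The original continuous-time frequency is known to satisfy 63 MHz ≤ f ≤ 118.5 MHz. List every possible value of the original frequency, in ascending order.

75 MHz, 91.5 MHz

Frequencies that alias to 19.5 MHz are k·fs ± 19.5 MHz for integer k ≥ 0.
k=0: 19.5 MHz.
k=1: 36 MHz, 75 MHz.
k=2: 91.5 MHz, 130.5 MHz.
k=3: 147 MHz, 186 MHz.
Within [63 MHz, 118.5 MHz]: 75 MHz, 91.5 MHz.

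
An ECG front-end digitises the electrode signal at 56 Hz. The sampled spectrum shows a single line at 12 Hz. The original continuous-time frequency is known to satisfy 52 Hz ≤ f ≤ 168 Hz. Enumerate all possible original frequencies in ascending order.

68 Hz, 100 Hz, 124 Hz, 156 Hz

Frequencies that alias to 12 Hz are k·fs ± 12 Hz for integer k ≥ 0.
k=0: 12 Hz.
k=1: 44 Hz, 68 Hz.
k=2: 100 Hz, 124 Hz.
k=3: 156 Hz, 180 Hz.
k=4: 212 Hz, 236 Hz.
Within [52 Hz, 168 Hz]: 68 Hz, 100 Hz, 124 Hz, 156 Hz.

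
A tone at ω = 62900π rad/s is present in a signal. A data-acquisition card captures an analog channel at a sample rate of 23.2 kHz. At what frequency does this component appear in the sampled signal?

8.25 kHz

ω = 62900π rad/s → f = ω/(2π) = 31450 Hz = 31.45 kHz.
31.45 kHz mod fs = 8.25 kHz.
8.25 kHz ≤ fs/2 = 11.6 kHz, appears at 8.25 kHz.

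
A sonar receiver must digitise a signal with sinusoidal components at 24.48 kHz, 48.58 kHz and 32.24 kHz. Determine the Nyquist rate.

97.16 kHz

Highest-frequency component: 48.58 kHz.
Nyquist rate = 2 × 48.58 kHz = 97.16 kHz.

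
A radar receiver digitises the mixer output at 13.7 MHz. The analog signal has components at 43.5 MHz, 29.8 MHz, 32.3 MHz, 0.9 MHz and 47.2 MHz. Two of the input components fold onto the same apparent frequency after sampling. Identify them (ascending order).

29.8 MHz, 43.5 MHz

fs/2 = 6.85 MHz.
43.5 MHz mod fs = 2.4 MHz.
2.4 MHz ≤ fs/2 = 6.85 MHz, appears at 2.4 MHz.
29.8 MHz mod fs = 2.4 MHz.
2.4 MHz ≤ fs/2 = 6.85 MHz, appears at 2.4 MHz.
32.3 MHz mod fs = 4.9 MHz.
4.9 MHz ≤ fs/2 = 6.85 MHz, appears at 4.9 MHz.
0.9 MHz ≤ fs/2 = 6.85 MHz, passes unchanged.
47.2 MHz mod fs = 6.1 MHz.
6.1 MHz ≤ fs/2 = 6.85 MHz, appears at 6.1 MHz.
29.8 MHz and 43.5 MHz both map to 2.4 MHz.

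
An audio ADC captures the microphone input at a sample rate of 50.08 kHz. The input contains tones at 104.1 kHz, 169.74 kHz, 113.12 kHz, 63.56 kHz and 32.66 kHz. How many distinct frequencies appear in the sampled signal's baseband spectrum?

fs/2 = 25.04 kHz.
104.1 kHz mod fs = 3.94 kHz.
3.94 kHz ≤ fs/2 = 25.04 kHz, appears at 3.94 kHz.
169.74 kHz mod fs = 19.5 kHz.
19.5 kHz ≤ fs/2 = 25.04 kHz, appears at 19.5 kHz.
113.12 kHz mod fs = 12.96 kHz.
12.96 kHz ≤ fs/2 = 25.04 kHz, appears at 12.96 kHz.
63.56 kHz mod fs = 13.48 kHz.
13.48 kHz ≤ fs/2 = 25.04 kHz, appears at 13.48 kHz.
32.66 kHz > fs/2 = 25.04 kHz, folds to fs − 32.66 kHz = 17.42 kHz.
Distinct values: {3.94 kHz, 12.96 kHz, 13.48 kHz, 17.42 kHz, 19.5 kHz} → 5.

5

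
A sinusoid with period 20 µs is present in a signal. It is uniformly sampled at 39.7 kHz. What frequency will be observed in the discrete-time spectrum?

10.3 kHz

T = 20 µs → f = 1/T = 50 kHz.
50 kHz mod fs = 10.3 kHz.
10.3 kHz ≤ fs/2 = 19.85 kHz, appears at 10.3 kHz.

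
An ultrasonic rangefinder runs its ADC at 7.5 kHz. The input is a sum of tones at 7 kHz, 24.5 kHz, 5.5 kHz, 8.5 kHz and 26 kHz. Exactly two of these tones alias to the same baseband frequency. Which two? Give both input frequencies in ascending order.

fs/2 = 3.75 kHz.
7 kHz > fs/2 = 3.75 kHz, folds to fs − 7 kHz = 0.5 kHz.
24.5 kHz mod fs = 2 kHz.
2 kHz ≤ fs/2 = 3.75 kHz, appears at 2 kHz.
5.5 kHz > fs/2 = 3.75 kHz, folds to fs − 5.5 kHz = 2 kHz.
8.5 kHz mod fs = 1 kHz.
1 kHz ≤ fs/2 = 3.75 kHz, appears at 1 kHz.
26 kHz mod fs = 3.5 kHz.
3.5 kHz ≤ fs/2 = 3.75 kHz, appears at 3.5 kHz.
5.5 kHz and 24.5 kHz both map to 2 kHz.

5.5 kHz, 24.5 kHz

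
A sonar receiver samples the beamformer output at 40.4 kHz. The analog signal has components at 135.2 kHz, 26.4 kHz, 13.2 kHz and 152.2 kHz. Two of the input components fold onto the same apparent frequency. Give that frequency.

fs/2 = 20.2 kHz.
135.2 kHz mod fs = 14 kHz.
14 kHz ≤ fs/2 = 20.2 kHz, appears at 14 kHz.
26.4 kHz > fs/2 = 20.2 kHz, folds to fs − 26.4 kHz = 14 kHz.
13.2 kHz ≤ fs/2 = 20.2 kHz, passes unchanged.
152.2 kHz mod fs = 31 kHz.
31 kHz > fs/2 = 20.2 kHz, folds to fs − 31 kHz = 9.4 kHz.
26.4 kHz and 135.2 kHz both map to 14 kHz.

14 kHz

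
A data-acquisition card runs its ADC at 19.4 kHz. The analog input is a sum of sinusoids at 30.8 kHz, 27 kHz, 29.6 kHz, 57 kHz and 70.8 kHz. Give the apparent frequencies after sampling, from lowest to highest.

fs/2 = 9.7 kHz.
30.8 kHz mod fs = 11.4 kHz.
11.4 kHz > fs/2 = 9.7 kHz, folds to fs − 11.4 kHz = 8 kHz.
27 kHz mod fs = 7.6 kHz.
7.6 kHz ≤ fs/2 = 9.7 kHz, appears at 7.6 kHz.
29.6 kHz mod fs = 10.2 kHz.
10.2 kHz > fs/2 = 9.7 kHz, folds to fs − 10.2 kHz = 9.2 kHz.
57 kHz mod fs = 18.2 kHz.
18.2 kHz > fs/2 = 9.7 kHz, folds to fs − 18.2 kHz = 1.2 kHz.
70.8 kHz mod fs = 12.6 kHz.
12.6 kHz > fs/2 = 9.7 kHz, folds to fs − 12.6 kHz = 6.8 kHz.
Distinct values: {1.2 kHz, 6.8 kHz, 7.6 kHz, 8 kHz, 9.2 kHz}.

1.2 kHz, 6.8 kHz, 7.6 kHz, 8 kHz, 9.2 kHz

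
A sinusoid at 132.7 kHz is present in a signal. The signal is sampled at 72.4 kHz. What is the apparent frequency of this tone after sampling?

12.1 kHz

132.7 kHz mod fs = 60.3 kHz.
60.3 kHz > fs/2 = 36.2 kHz, folds to fs − 60.3 kHz = 12.1 kHz.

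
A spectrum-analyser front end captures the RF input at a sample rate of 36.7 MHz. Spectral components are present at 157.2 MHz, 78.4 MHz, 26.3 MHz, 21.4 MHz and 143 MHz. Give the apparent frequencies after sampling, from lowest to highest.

fs/2 = 18.35 MHz.
157.2 MHz mod fs = 10.4 MHz.
10.4 MHz ≤ fs/2 = 18.35 MHz, appears at 10.4 MHz.
78.4 MHz mod fs = 5 MHz.
5 MHz ≤ fs/2 = 18.35 MHz, appears at 5 MHz.
26.3 MHz > fs/2 = 18.35 MHz, folds to fs − 26.3 MHz = 10.4 MHz.
21.4 MHz > fs/2 = 18.35 MHz, folds to fs − 21.4 MHz = 15.3 MHz.
143 MHz mod fs = 32.9 MHz.
32.9 MHz > fs/2 = 18.35 MHz, folds to fs − 32.9 MHz = 3.8 MHz.
Distinct values: {3.8 MHz, 5 MHz, 10.4 MHz, 15.3 MHz}.

3.8 MHz, 5 MHz, 10.4 MHz, 15.3 MHz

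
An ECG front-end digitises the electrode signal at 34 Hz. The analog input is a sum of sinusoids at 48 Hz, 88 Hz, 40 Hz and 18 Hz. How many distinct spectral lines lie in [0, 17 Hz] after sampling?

fs/2 = 17 Hz.
48 Hz mod fs = 14 Hz.
14 Hz ≤ fs/2 = 17 Hz, appears at 14 Hz.
88 Hz mod fs = 20 Hz.
20 Hz > fs/2 = 17 Hz, folds to fs − 20 Hz = 14 Hz.
40 Hz mod fs = 6 Hz.
6 Hz ≤ fs/2 = 17 Hz, appears at 6 Hz.
18 Hz > fs/2 = 17 Hz, folds to fs − 18 Hz = 16 Hz.
Distinct values: {6 Hz, 14 Hz, 16 Hz} → 3.

3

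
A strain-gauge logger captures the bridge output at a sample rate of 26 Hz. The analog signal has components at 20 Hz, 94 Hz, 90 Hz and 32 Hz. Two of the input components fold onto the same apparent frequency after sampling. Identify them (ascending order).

fs/2 = 13 Hz.
20 Hz > fs/2 = 13 Hz, folds to fs − 20 Hz = 6 Hz.
94 Hz mod fs = 16 Hz.
16 Hz > fs/2 = 13 Hz, folds to fs − 16 Hz = 10 Hz.
90 Hz mod fs = 12 Hz.
12 Hz ≤ fs/2 = 13 Hz, appears at 12 Hz.
32 Hz mod fs = 6 Hz.
6 Hz ≤ fs/2 = 13 Hz, appears at 6 Hz.
20 Hz and 32 Hz both map to 6 Hz.

20 Hz, 32 Hz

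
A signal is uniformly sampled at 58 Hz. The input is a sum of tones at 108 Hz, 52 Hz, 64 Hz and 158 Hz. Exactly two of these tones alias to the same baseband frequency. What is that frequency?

6 Hz

fs/2 = 29 Hz.
108 Hz mod fs = 50 Hz.
50 Hz > fs/2 = 29 Hz, folds to fs − 50 Hz = 8 Hz.
52 Hz > fs/2 = 29 Hz, folds to fs − 52 Hz = 6 Hz.
64 Hz mod fs = 6 Hz.
6 Hz ≤ fs/2 = 29 Hz, appears at 6 Hz.
158 Hz mod fs = 42 Hz.
42 Hz > fs/2 = 29 Hz, folds to fs − 42 Hz = 16 Hz.
52 Hz and 64 Hz both map to 6 Hz.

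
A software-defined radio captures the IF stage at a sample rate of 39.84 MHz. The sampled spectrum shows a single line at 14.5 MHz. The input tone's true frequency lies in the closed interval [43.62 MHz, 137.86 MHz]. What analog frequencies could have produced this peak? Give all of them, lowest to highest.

Frequencies that alias to 14.5 MHz are k·fs ± 14.5 MHz for integer k ≥ 0.
k=0: 14.5 MHz.
k=1: 25.34 MHz, 54.34 MHz.
k=2: 65.18 MHz, 94.18 MHz.
k=3: 105.02 MHz, 134.02 MHz.
k=4: 144.86 MHz, 173.86 MHz.
Within [43.62 MHz, 137.86 MHz]: 54.34 MHz, 65.18 MHz, 94.18 MHz, 105.02 MHz, 134.02 MHz.

54.34 MHz, 65.18 MHz, 94.18 MHz, 105.02 MHz, 134.02 MHz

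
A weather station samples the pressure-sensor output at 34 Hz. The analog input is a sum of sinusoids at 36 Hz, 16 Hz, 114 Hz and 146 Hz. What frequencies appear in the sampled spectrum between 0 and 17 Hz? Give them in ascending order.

fs/2 = 17 Hz.
36 Hz mod fs = 2 Hz.
2 Hz ≤ fs/2 = 17 Hz, appears at 2 Hz.
16 Hz ≤ fs/2 = 17 Hz, passes unchanged.
114 Hz mod fs = 12 Hz.
12 Hz ≤ fs/2 = 17 Hz, appears at 12 Hz.
146 Hz mod fs = 10 Hz.
10 Hz ≤ fs/2 = 17 Hz, appears at 10 Hz.
Distinct values: {2 Hz, 10 Hz, 12 Hz, 16 Hz}.

2 Hz, 10 Hz, 12 Hz, 16 Hz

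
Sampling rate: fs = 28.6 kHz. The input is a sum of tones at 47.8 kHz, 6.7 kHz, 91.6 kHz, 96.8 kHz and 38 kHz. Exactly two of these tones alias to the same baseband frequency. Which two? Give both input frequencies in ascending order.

fs/2 = 14.3 kHz.
47.8 kHz mod fs = 19.2 kHz.
19.2 kHz > fs/2 = 14.3 kHz, folds to fs − 19.2 kHz = 9.4 kHz.
6.7 kHz ≤ fs/2 = 14.3 kHz, passes unchanged.
91.6 kHz mod fs = 5.8 kHz.
5.8 kHz ≤ fs/2 = 14.3 kHz, appears at 5.8 kHz.
96.8 kHz mod fs = 11 kHz.
11 kHz ≤ fs/2 = 14.3 kHz, appears at 11 kHz.
38 kHz mod fs = 9.4 kHz.
9.4 kHz ≤ fs/2 = 14.3 kHz, appears at 9.4 kHz.
38 kHz and 47.8 kHz both map to 9.4 kHz.

38 kHz, 47.8 kHz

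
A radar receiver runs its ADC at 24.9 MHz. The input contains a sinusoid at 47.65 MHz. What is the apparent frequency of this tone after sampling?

2.15 MHz

47.65 MHz mod fs = 22.75 MHz.
22.75 MHz > fs/2 = 12.45 MHz, folds to fs − 22.75 MHz = 2.15 MHz.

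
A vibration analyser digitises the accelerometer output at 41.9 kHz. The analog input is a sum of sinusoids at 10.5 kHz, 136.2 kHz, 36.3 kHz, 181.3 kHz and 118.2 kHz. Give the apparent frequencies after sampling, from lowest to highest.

fs/2 = 20.95 kHz.
10.5 kHz ≤ fs/2 = 20.95 kHz, passes unchanged.
136.2 kHz mod fs = 10.5 kHz.
10.5 kHz ≤ fs/2 = 20.95 kHz, appears at 10.5 kHz.
36.3 kHz > fs/2 = 20.95 kHz, folds to fs − 36.3 kHz = 5.6 kHz.
181.3 kHz mod fs = 13.7 kHz.
13.7 kHz ≤ fs/2 = 20.95 kHz, appears at 13.7 kHz.
118.2 kHz mod fs = 34.4 kHz.
34.4 kHz > fs/2 = 20.95 kHz, folds to fs − 34.4 kHz = 7.5 kHz.
Distinct values: {5.6 kHz, 7.5 kHz, 10.5 kHz, 13.7 kHz}.

5.6 kHz, 7.5 kHz, 10.5 kHz, 13.7 kHz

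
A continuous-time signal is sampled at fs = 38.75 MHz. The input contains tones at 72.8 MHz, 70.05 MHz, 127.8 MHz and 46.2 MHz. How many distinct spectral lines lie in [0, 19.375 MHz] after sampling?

3

fs/2 = 19.375 MHz.
72.8 MHz mod fs = 34.05 MHz.
34.05 MHz > fs/2 = 19.375 MHz, folds to fs − 34.05 MHz = 4.7 MHz.
70.05 MHz mod fs = 31.3 MHz.
31.3 MHz > fs/2 = 19.375 MHz, folds to fs − 31.3 MHz = 7.45 MHz.
127.8 MHz mod fs = 11.55 MHz.
11.55 MHz ≤ fs/2 = 19.375 MHz, appears at 11.55 MHz.
46.2 MHz mod fs = 7.45 MHz.
7.45 MHz ≤ fs/2 = 19.375 MHz, appears at 7.45 MHz.
Distinct values: {4.7 MHz, 7.45 MHz, 11.55 MHz} → 3.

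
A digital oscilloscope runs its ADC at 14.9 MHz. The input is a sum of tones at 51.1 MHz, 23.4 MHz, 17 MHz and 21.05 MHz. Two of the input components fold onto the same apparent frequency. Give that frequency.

fs/2 = 7.45 MHz.
51.1 MHz mod fs = 6.4 MHz.
6.4 MHz ≤ fs/2 = 7.45 MHz, appears at 6.4 MHz.
23.4 MHz mod fs = 8.5 MHz.
8.5 MHz > fs/2 = 7.45 MHz, folds to fs − 8.5 MHz = 6.4 MHz.
17 MHz mod fs = 2.1 MHz.
2.1 MHz ≤ fs/2 = 7.45 MHz, appears at 2.1 MHz.
21.05 MHz mod fs = 6.15 MHz.
6.15 MHz ≤ fs/2 = 7.45 MHz, appears at 6.15 MHz.
23.4 MHz and 51.1 MHz both map to 6.4 MHz.

6.4 MHz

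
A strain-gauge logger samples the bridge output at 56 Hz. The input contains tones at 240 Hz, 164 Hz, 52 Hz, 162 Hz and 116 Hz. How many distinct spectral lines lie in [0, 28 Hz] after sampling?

3

fs/2 = 28 Hz.
240 Hz mod fs = 16 Hz.
16 Hz ≤ fs/2 = 28 Hz, appears at 16 Hz.
164 Hz mod fs = 52 Hz.
52 Hz > fs/2 = 28 Hz, folds to fs − 52 Hz = 4 Hz.
52 Hz > fs/2 = 28 Hz, folds to fs − 52 Hz = 4 Hz.
162 Hz mod fs = 50 Hz.
50 Hz > fs/2 = 28 Hz, folds to fs − 50 Hz = 6 Hz.
116 Hz mod fs = 4 Hz.
4 Hz ≤ fs/2 = 28 Hz, appears at 4 Hz.
Distinct values: {4 Hz, 6 Hz, 16 Hz} → 3.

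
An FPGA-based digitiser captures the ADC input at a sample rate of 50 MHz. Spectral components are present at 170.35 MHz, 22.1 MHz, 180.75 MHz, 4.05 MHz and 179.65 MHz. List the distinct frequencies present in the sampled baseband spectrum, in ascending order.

fs/2 = 25 MHz.
170.35 MHz mod fs = 20.35 MHz.
20.35 MHz ≤ fs/2 = 25 MHz, appears at 20.35 MHz.
22.1 MHz ≤ fs/2 = 25 MHz, passes unchanged.
180.75 MHz mod fs = 30.75 MHz.
30.75 MHz > fs/2 = 25 MHz, folds to fs − 30.75 MHz = 19.25 MHz.
4.05 MHz ≤ fs/2 = 25 MHz, passes unchanged.
179.65 MHz mod fs = 29.65 MHz.
29.65 MHz > fs/2 = 25 MHz, folds to fs − 29.65 MHz = 20.35 MHz.
Distinct values: {4.05 MHz, 19.25 MHz, 20.35 MHz, 22.1 MHz}.

4.05 MHz, 19.25 MHz, 20.35 MHz, 22.1 MHz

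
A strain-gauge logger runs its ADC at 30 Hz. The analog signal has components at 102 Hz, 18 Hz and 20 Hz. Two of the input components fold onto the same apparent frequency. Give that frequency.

fs/2 = 15 Hz.
102 Hz mod fs = 12 Hz.
12 Hz ≤ fs/2 = 15 Hz, appears at 12 Hz.
18 Hz > fs/2 = 15 Hz, folds to fs − 18 Hz = 12 Hz.
20 Hz > fs/2 = 15 Hz, folds to fs − 20 Hz = 10 Hz.
18 Hz and 102 Hz both map to 12 Hz.

12 Hz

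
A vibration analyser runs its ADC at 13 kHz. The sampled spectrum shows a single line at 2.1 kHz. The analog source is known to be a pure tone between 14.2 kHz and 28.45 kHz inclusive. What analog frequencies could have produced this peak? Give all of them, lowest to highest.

Frequencies that alias to 2.1 kHz are k·fs ± 2.1 kHz for integer k ≥ 0.
k=0: 2.1 kHz.
k=1: 10.9 kHz, 15.1 kHz.
k=2: 23.9 kHz, 28.1 kHz.
k=3: 36.9 kHz, 41.1 kHz.
Within [14.2 kHz, 28.45 kHz]: 15.1 kHz, 23.9 kHz, 28.1 kHz.

15.1 kHz, 23.9 kHz, 28.1 kHz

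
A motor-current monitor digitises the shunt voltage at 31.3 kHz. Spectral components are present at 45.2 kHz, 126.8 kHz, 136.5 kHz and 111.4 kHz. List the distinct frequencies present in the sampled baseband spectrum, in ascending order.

1.6 kHz, 11.3 kHz, 13.8 kHz, 13.9 kHz

fs/2 = 15.65 kHz.
45.2 kHz mod fs = 13.9 kHz.
13.9 kHz ≤ fs/2 = 15.65 kHz, appears at 13.9 kHz.
126.8 kHz mod fs = 1.6 kHz.
1.6 kHz ≤ fs/2 = 15.65 kHz, appears at 1.6 kHz.
136.5 kHz mod fs = 11.3 kHz.
11.3 kHz ≤ fs/2 = 15.65 kHz, appears at 11.3 kHz.
111.4 kHz mod fs = 17.5 kHz.
17.5 kHz > fs/2 = 15.65 kHz, folds to fs − 17.5 kHz = 13.8 kHz.
Distinct values: {1.6 kHz, 11.3 kHz, 13.8 kHz, 13.9 kHz}.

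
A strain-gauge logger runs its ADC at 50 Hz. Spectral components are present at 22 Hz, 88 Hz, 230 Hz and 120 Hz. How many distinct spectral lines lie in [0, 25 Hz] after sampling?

fs/2 = 25 Hz.
22 Hz ≤ fs/2 = 25 Hz, passes unchanged.
88 Hz mod fs = 38 Hz.
38 Hz > fs/2 = 25 Hz, folds to fs − 38 Hz = 12 Hz.
230 Hz mod fs = 30 Hz.
30 Hz > fs/2 = 25 Hz, folds to fs − 30 Hz = 20 Hz.
120 Hz mod fs = 20 Hz.
20 Hz ≤ fs/2 = 25 Hz, appears at 20 Hz.
Distinct values: {12 Hz, 20 Hz, 22 Hz} → 3.

3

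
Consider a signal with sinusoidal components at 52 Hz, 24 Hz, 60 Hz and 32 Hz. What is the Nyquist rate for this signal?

120 Hz

Highest-frequency component: 60 Hz.
Nyquist rate = 2 × 60 Hz = 120 Hz.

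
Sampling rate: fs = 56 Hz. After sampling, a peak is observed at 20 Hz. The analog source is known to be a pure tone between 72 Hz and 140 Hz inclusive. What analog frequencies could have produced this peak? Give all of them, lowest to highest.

76 Hz, 92 Hz, 132 Hz

Frequencies that alias to 20 Hz are k·fs ± 20 Hz for integer k ≥ 0.
k=0: 20 Hz.
k=1: 36 Hz, 76 Hz.
k=2: 92 Hz, 132 Hz.
k=3: 148 Hz, 188 Hz.
Within [72 Hz, 140 Hz]: 76 Hz, 92 Hz, 132 Hz.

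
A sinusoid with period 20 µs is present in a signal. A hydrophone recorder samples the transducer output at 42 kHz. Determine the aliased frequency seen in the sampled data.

T = 20 µs → f = 1/T = 50 kHz.
50 kHz mod fs = 8 kHz.
8 kHz ≤ fs/2 = 21 kHz, appears at 8 kHz.

8 kHz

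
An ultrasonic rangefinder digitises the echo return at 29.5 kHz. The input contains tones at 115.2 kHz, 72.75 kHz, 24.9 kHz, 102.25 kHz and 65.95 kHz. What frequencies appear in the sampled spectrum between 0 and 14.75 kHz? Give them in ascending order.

2.8 kHz, 4.6 kHz, 6.95 kHz, 13.75 kHz

fs/2 = 14.75 kHz.
115.2 kHz mod fs = 26.7 kHz.
26.7 kHz > fs/2 = 14.75 kHz, folds to fs − 26.7 kHz = 2.8 kHz.
72.75 kHz mod fs = 13.75 kHz.
13.75 kHz ≤ fs/2 = 14.75 kHz, appears at 13.75 kHz.
24.9 kHz > fs/2 = 14.75 kHz, folds to fs − 24.9 kHz = 4.6 kHz.
102.25 kHz mod fs = 13.75 kHz.
13.75 kHz ≤ fs/2 = 14.75 kHz, appears at 13.75 kHz.
65.95 kHz mod fs = 6.95 kHz.
6.95 kHz ≤ fs/2 = 14.75 kHz, appears at 6.95 kHz.
Distinct values: {2.8 kHz, 4.6 kHz, 6.95 kHz, 13.75 kHz}.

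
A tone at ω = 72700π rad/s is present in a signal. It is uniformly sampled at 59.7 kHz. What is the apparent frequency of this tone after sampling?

ω = 72700π rad/s → f = ω/(2π) = 36350 Hz = 36.35 kHz.
36.35 kHz > fs/2 = 29.85 kHz, folds to fs − 36.35 kHz = 23.35 kHz.

23.35 kHz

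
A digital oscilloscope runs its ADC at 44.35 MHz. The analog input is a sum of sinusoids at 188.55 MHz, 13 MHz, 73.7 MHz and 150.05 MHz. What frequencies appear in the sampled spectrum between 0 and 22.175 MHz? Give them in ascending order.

11.15 MHz, 13 MHz, 15 MHz, 17 MHz

fs/2 = 22.175 MHz.
188.55 MHz mod fs = 11.15 MHz.
11.15 MHz ≤ fs/2 = 22.175 MHz, appears at 11.15 MHz.
13 MHz ≤ fs/2 = 22.175 MHz, passes unchanged.
73.7 MHz mod fs = 29.35 MHz.
29.35 MHz > fs/2 = 22.175 MHz, folds to fs − 29.35 MHz = 15 MHz.
150.05 MHz mod fs = 17 MHz.
17 MHz ≤ fs/2 = 22.175 MHz, appears at 17 MHz.
Distinct values: {11.15 MHz, 13 MHz, 15 MHz, 17 MHz}.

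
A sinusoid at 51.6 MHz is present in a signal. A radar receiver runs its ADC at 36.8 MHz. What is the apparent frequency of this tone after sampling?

14.8 MHz

51.6 MHz mod fs = 14.8 MHz.
14.8 MHz ≤ fs/2 = 18.4 MHz, appears at 14.8 MHz.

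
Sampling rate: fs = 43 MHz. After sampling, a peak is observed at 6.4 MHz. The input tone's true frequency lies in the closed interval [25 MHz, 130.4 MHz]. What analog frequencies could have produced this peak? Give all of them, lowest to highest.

36.6 MHz, 49.4 MHz, 79.6 MHz, 92.4 MHz, 122.6 MHz

Frequencies that alias to 6.4 MHz are k·fs ± 6.4 MHz for integer k ≥ 0.
k=0: 6.4 MHz.
k=1: 36.6 MHz, 49.4 MHz.
k=2: 79.6 MHz, 92.4 MHz.
k=3: 122.6 MHz, 135.4 MHz.
k=4: 165.6 MHz, 178.4 MHz.
Within [25 MHz, 130.4 MHz]: 36.6 MHz, 49.4 MHz, 79.6 MHz, 92.4 MHz, 122.6 MHz.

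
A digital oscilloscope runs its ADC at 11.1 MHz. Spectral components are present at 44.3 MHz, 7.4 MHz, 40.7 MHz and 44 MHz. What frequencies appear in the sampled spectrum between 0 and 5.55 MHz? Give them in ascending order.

0.1 MHz, 0.4 MHz, 3.7 MHz

fs/2 = 5.55 MHz.
44.3 MHz mod fs = 11 MHz.
11 MHz > fs/2 = 5.55 MHz, folds to fs − 11 MHz = 0.1 MHz.
7.4 MHz > fs/2 = 5.55 MHz, folds to fs − 7.4 MHz = 3.7 MHz.
40.7 MHz mod fs = 7.4 MHz.
7.4 MHz > fs/2 = 5.55 MHz, folds to fs − 7.4 MHz = 3.7 MHz.
44 MHz mod fs = 10.7 MHz.
10.7 MHz > fs/2 = 5.55 MHz, folds to fs − 10.7 MHz = 0.4 MHz.
Distinct values: {0.1 MHz, 0.4 MHz, 3.7 MHz}.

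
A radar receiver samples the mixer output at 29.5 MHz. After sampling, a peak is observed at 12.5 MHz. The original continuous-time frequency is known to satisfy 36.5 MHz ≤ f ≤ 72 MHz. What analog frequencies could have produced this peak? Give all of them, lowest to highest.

Frequencies that alias to 12.5 MHz are k·fs ± 12.5 MHz for integer k ≥ 0.
k=0: 12.5 MHz.
k=1: 17 MHz, 42 MHz.
k=2: 46.5 MHz, 71.5 MHz.
k=3: 76 MHz, 101 MHz.
Within [36.5 MHz, 72 MHz]: 42 MHz, 46.5 MHz, 71.5 MHz.

42 MHz, 46.5 MHz, 71.5 MHz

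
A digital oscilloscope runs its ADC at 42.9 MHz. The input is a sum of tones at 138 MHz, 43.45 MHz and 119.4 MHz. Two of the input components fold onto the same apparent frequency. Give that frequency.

9.3 MHz

fs/2 = 21.45 MHz.
138 MHz mod fs = 9.3 MHz.
9.3 MHz ≤ fs/2 = 21.45 MHz, appears at 9.3 MHz.
43.45 MHz mod fs = 0.55 MHz.
0.55 MHz ≤ fs/2 = 21.45 MHz, appears at 0.55 MHz.
119.4 MHz mod fs = 33.6 MHz.
33.6 MHz > fs/2 = 21.45 MHz, folds to fs − 33.6 MHz = 9.3 MHz.
119.4 MHz and 138 MHz both map to 9.3 MHz.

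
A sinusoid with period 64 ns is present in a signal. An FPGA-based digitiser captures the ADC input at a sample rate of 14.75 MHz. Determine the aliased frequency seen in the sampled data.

0.875 MHz

T = 64 ns → f = 1/T = 15.625 MHz.
15.625 MHz mod fs = 0.875 MHz.
0.875 MHz ≤ fs/2 = 7.375 MHz, appears at 0.875 MHz.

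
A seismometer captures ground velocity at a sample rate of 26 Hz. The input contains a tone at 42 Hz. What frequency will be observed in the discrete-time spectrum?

42 Hz mod fs = 16 Hz.
16 Hz > fs/2 = 13 Hz, folds to fs − 16 Hz = 10 Hz.

10 Hz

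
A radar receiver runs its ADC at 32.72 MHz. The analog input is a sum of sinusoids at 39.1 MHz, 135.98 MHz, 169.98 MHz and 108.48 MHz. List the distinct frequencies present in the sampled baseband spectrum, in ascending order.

fs/2 = 16.36 MHz.
39.1 MHz mod fs = 6.38 MHz.
6.38 MHz ≤ fs/2 = 16.36 MHz, appears at 6.38 MHz.
135.98 MHz mod fs = 5.1 MHz.
5.1 MHz ≤ fs/2 = 16.36 MHz, appears at 5.1 MHz.
169.98 MHz mod fs = 6.38 MHz.
6.38 MHz ≤ fs/2 = 16.36 MHz, appears at 6.38 MHz.
108.48 MHz mod fs = 10.32 MHz.
10.32 MHz ≤ fs/2 = 16.36 MHz, appears at 10.32 MHz.
Distinct values: {5.1 MHz, 6.38 MHz, 10.32 MHz}.

5.1 MHz, 6.38 MHz, 10.32 MHz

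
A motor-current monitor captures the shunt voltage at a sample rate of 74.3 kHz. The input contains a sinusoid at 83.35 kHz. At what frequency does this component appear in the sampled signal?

83.35 kHz mod fs = 9.05 kHz.
9.05 kHz ≤ fs/2 = 37.15 kHz, appears at 9.05 kHz.

9.05 kHz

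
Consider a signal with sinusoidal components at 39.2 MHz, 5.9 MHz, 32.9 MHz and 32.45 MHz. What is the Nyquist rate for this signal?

78.4 MHz

Highest-frequency component: 39.2 MHz.
Nyquist rate = 2 × 39.2 MHz = 78.4 MHz.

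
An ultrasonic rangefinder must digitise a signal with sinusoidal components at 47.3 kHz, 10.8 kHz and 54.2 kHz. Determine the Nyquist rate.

108.4 kHz

Highest-frequency component: 54.2 kHz.
Nyquist rate = 2 × 54.2 kHz = 108.4 kHz.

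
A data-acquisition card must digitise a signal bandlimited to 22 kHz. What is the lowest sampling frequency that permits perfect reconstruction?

44 kHz

Nyquist rate = 2 × 22 kHz = 44 kHz.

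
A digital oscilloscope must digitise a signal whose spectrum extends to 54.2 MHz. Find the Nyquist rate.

Nyquist rate = 2 × 54.2 MHz = 108.4 MHz.

108.4 MHz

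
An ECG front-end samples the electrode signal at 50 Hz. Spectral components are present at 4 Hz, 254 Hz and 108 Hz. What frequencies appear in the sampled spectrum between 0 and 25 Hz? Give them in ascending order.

4 Hz, 8 Hz

fs/2 = 25 Hz.
4 Hz ≤ fs/2 = 25 Hz, passes unchanged.
254 Hz mod fs = 4 Hz.
4 Hz ≤ fs/2 = 25 Hz, appears at 4 Hz.
108 Hz mod fs = 8 Hz.
8 Hz ≤ fs/2 = 25 Hz, appears at 8 Hz.
Distinct values: {4 Hz, 8 Hz}.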